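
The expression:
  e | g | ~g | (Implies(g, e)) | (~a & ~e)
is always true.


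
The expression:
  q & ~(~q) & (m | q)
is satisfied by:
  {q: True}


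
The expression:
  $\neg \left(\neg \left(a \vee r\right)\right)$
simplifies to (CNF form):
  $a \vee r$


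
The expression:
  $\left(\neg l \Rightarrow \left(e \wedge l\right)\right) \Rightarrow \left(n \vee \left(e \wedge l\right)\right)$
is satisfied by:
  {n: True, e: True, l: False}
  {n: True, l: False, e: False}
  {e: True, l: False, n: False}
  {e: False, l: False, n: False}
  {n: True, e: True, l: True}
  {n: True, l: True, e: False}
  {e: True, l: True, n: False}


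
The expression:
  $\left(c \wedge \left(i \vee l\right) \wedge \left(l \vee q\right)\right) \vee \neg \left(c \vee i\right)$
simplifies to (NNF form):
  $\left(c \wedge l\right) \vee \left(\neg c \wedge \neg i\right) \vee \left(c \wedge i \wedge q\right)$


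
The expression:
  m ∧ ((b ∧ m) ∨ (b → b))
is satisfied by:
  {m: True}


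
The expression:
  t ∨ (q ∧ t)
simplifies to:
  t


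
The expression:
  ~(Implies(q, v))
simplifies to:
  q & ~v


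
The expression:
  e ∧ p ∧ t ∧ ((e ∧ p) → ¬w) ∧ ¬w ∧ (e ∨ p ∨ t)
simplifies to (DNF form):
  e ∧ p ∧ t ∧ ¬w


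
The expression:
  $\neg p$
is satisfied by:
  {p: False}


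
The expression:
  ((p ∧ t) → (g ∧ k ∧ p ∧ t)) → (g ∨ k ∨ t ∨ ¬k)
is always true.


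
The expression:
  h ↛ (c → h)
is never true.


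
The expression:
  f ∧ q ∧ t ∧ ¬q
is never true.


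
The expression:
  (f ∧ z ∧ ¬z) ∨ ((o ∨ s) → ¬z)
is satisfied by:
  {o: False, z: False, s: False}
  {s: True, o: False, z: False}
  {o: True, s: False, z: False}
  {s: True, o: True, z: False}
  {z: True, s: False, o: False}


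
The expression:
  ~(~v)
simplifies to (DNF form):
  v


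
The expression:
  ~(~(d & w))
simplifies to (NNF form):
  d & w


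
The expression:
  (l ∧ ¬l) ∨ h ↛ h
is never true.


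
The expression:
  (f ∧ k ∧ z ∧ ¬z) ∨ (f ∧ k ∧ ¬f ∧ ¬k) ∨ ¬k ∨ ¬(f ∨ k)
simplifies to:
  ¬k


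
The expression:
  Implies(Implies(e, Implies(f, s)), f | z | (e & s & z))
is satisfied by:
  {z: True, f: True}
  {z: True, f: False}
  {f: True, z: False}


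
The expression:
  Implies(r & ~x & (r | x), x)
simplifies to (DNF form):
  x | ~r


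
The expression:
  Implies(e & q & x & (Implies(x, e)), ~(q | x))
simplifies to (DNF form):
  ~e | ~q | ~x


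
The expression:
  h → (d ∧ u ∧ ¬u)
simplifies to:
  ¬h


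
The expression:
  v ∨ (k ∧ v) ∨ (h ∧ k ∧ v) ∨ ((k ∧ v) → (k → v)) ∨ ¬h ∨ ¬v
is always true.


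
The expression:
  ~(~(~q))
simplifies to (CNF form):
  ~q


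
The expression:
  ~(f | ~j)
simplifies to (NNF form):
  j & ~f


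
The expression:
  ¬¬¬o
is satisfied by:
  {o: False}


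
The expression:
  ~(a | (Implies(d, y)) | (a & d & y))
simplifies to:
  d & ~a & ~y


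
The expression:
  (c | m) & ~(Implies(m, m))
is never true.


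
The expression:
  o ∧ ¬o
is never true.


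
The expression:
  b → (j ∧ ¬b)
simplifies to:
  ¬b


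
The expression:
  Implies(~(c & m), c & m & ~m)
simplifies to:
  c & m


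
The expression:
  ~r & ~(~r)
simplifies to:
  False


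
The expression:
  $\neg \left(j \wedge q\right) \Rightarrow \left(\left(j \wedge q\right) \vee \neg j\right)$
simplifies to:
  $q \vee \neg j$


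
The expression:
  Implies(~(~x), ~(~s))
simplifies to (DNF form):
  s | ~x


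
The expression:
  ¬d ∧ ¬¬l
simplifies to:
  l ∧ ¬d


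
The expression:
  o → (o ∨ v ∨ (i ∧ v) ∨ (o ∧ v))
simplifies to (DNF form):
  True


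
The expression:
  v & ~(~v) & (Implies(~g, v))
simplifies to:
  v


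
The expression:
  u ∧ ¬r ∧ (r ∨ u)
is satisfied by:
  {u: True, r: False}


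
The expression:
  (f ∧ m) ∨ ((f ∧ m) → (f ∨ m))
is always true.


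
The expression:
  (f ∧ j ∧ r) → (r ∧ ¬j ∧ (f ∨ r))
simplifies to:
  ¬f ∨ ¬j ∨ ¬r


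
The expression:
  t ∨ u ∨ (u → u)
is always true.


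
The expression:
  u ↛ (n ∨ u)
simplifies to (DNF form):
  False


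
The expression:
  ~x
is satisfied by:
  {x: False}


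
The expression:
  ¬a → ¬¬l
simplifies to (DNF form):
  a ∨ l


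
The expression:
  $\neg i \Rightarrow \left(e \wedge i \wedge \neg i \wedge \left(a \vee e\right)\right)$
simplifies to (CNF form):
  $i$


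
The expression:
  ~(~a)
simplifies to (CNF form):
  a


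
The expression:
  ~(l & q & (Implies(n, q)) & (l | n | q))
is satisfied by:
  {l: False, q: False}
  {q: True, l: False}
  {l: True, q: False}


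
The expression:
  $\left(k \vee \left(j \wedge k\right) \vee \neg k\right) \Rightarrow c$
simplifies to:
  $c$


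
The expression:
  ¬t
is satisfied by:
  {t: False}


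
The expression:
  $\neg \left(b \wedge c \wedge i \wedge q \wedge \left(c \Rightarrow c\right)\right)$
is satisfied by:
  {c: False, q: False, b: False, i: False}
  {i: True, c: False, q: False, b: False}
  {b: True, c: False, q: False, i: False}
  {i: True, b: True, c: False, q: False}
  {q: True, i: False, c: False, b: False}
  {i: True, q: True, c: False, b: False}
  {b: True, q: True, i: False, c: False}
  {i: True, b: True, q: True, c: False}
  {c: True, b: False, q: False, i: False}
  {i: True, c: True, b: False, q: False}
  {b: True, c: True, i: False, q: False}
  {i: True, b: True, c: True, q: False}
  {q: True, c: True, b: False, i: False}
  {i: True, q: True, c: True, b: False}
  {b: True, q: True, c: True, i: False}


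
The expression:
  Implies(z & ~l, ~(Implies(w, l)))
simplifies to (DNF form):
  l | w | ~z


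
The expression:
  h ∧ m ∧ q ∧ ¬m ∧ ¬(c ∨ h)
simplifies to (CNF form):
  False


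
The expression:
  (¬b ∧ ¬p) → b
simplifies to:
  b ∨ p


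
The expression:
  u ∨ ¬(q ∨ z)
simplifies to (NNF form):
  u ∨ (¬q ∧ ¬z)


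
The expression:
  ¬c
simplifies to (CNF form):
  ¬c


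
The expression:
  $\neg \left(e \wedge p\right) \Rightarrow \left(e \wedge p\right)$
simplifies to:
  $e \wedge p$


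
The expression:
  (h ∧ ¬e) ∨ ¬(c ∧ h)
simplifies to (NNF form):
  ¬c ∨ ¬e ∨ ¬h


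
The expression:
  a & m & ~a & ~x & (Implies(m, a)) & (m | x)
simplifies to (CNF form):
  False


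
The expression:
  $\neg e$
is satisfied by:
  {e: False}


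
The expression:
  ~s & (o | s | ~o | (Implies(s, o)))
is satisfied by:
  {s: False}


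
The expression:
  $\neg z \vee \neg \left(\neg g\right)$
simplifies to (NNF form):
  $g \vee \neg z$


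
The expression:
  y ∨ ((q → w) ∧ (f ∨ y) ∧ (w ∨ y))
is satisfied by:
  {y: True, w: True, f: True}
  {y: True, w: True, f: False}
  {y: True, f: True, w: False}
  {y: True, f: False, w: False}
  {w: True, f: True, y: False}


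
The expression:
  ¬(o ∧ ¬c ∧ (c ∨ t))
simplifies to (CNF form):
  c ∨ ¬o ∨ ¬t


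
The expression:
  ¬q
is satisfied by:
  {q: False}


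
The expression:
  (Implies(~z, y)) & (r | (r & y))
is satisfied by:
  {r: True, y: True, z: True}
  {r: True, y: True, z: False}
  {r: True, z: True, y: False}


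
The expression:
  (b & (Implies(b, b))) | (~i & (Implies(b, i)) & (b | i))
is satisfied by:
  {b: True}


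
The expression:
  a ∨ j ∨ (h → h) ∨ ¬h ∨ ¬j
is always true.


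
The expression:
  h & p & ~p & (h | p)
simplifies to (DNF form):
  False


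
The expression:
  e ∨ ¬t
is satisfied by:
  {e: True, t: False}
  {t: False, e: False}
  {t: True, e: True}


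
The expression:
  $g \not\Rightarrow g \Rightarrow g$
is always true.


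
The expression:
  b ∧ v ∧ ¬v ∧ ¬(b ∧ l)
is never true.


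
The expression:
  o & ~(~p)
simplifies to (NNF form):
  o & p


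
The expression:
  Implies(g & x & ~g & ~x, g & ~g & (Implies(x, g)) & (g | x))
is always true.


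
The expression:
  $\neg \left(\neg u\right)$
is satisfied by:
  {u: True}


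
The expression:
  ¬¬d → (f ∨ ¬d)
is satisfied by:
  {f: True, d: False}
  {d: False, f: False}
  {d: True, f: True}


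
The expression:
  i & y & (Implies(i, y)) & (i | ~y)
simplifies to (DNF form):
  i & y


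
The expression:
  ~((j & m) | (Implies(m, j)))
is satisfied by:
  {m: True, j: False}


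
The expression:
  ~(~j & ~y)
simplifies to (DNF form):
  j | y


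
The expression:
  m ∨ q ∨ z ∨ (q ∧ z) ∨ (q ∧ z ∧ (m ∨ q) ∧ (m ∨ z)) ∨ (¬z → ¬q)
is always true.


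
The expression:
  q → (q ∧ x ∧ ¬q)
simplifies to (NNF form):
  ¬q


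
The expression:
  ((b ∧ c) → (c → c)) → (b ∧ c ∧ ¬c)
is never true.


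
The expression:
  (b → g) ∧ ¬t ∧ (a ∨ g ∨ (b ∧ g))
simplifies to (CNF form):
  ¬t ∧ (a ∨ g) ∧ (g ∨ ¬b)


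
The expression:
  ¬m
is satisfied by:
  {m: False}


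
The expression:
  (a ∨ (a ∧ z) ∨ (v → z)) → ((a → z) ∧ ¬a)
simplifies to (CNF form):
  ¬a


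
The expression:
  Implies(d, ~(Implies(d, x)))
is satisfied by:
  {d: False, x: False}
  {x: True, d: False}
  {d: True, x: False}


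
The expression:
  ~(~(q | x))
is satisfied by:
  {x: True, q: True}
  {x: True, q: False}
  {q: True, x: False}


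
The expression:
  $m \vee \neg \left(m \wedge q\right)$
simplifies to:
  $\text{True}$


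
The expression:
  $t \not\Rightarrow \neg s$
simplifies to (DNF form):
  $s \wedge t$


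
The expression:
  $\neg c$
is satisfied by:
  {c: False}


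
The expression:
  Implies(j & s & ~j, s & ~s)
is always true.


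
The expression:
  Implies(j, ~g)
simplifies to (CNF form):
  ~g | ~j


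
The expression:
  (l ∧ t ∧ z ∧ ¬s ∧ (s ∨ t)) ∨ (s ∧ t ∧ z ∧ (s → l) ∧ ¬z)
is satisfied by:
  {t: True, z: True, l: True, s: False}


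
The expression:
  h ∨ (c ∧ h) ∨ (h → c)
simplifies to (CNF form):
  True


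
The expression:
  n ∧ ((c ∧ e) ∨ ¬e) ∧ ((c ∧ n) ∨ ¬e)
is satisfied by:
  {c: True, n: True, e: False}
  {n: True, e: False, c: False}
  {c: True, e: True, n: True}


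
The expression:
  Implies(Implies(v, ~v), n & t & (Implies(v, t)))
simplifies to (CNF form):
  (n | v) & (t | v)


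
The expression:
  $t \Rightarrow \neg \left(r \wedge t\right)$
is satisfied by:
  {t: False, r: False}
  {r: True, t: False}
  {t: True, r: False}


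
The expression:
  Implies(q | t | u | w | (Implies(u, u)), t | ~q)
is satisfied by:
  {t: True, q: False}
  {q: False, t: False}
  {q: True, t: True}


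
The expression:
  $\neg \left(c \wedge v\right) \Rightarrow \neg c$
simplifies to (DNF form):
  $v \vee \neg c$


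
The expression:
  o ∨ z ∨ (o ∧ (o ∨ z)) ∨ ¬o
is always true.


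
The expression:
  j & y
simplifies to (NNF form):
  j & y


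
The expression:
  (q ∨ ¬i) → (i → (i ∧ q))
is always true.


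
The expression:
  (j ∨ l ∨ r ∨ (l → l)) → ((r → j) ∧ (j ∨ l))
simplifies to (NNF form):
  j ∨ (l ∧ ¬r)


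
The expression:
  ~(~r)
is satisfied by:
  {r: True}


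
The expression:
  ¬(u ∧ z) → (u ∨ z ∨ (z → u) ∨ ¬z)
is always true.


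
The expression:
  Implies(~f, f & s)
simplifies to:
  f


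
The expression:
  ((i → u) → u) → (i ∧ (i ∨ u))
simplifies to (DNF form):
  i ∨ ¬u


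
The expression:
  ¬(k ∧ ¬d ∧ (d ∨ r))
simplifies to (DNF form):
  d ∨ ¬k ∨ ¬r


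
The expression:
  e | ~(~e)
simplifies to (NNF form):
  e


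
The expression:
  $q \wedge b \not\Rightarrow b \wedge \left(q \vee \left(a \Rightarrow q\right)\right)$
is never true.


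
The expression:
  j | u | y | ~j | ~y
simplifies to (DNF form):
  True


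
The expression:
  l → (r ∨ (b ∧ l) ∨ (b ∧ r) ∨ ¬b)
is always true.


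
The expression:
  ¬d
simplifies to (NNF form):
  ¬d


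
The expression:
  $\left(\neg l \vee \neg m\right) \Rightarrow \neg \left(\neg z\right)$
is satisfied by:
  {z: True, l: True, m: True}
  {z: True, l: True, m: False}
  {z: True, m: True, l: False}
  {z: True, m: False, l: False}
  {l: True, m: True, z: False}


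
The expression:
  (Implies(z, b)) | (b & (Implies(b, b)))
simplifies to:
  b | ~z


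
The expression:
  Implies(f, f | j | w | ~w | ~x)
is always true.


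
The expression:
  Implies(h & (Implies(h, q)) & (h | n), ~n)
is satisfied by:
  {h: False, q: False, n: False}
  {n: True, h: False, q: False}
  {q: True, h: False, n: False}
  {n: True, q: True, h: False}
  {h: True, n: False, q: False}
  {n: True, h: True, q: False}
  {q: True, h: True, n: False}


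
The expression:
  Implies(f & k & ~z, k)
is always true.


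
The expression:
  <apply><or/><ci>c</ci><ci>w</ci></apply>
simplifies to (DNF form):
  <apply><or/><ci>c</ci><ci>w</ci></apply>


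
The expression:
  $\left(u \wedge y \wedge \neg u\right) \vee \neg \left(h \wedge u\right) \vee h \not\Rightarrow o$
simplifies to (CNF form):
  $\neg h \vee \neg o \vee \neg u$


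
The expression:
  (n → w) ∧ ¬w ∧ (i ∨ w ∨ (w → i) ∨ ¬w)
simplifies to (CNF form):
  ¬n ∧ ¬w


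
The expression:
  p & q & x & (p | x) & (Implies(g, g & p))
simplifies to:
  p & q & x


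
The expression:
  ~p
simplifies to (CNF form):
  ~p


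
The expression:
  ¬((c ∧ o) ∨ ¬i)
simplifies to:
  i ∧ (¬c ∨ ¬o)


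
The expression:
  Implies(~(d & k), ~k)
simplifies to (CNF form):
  d | ~k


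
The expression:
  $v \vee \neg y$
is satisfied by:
  {v: True, y: False}
  {y: False, v: False}
  {y: True, v: True}


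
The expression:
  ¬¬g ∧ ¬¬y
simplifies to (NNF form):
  g ∧ y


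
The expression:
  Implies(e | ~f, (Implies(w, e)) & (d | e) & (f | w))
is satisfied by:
  {w: True, f: True, e: True}
  {w: True, f: True, e: False}
  {f: True, e: True, w: False}
  {f: True, e: False, w: False}
  {w: True, e: True, f: False}


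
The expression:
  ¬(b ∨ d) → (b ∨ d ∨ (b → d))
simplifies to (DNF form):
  True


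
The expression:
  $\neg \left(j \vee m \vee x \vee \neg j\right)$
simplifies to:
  $\text{False}$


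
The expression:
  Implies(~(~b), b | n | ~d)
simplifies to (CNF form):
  True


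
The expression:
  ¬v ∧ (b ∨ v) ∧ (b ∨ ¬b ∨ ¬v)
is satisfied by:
  {b: True, v: False}


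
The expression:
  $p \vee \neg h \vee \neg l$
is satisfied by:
  {p: True, l: False, h: False}
  {l: False, h: False, p: False}
  {h: True, p: True, l: False}
  {h: True, l: False, p: False}
  {p: True, l: True, h: False}
  {l: True, p: False, h: False}
  {h: True, l: True, p: True}


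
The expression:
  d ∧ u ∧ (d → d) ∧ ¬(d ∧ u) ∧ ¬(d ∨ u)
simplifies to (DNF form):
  False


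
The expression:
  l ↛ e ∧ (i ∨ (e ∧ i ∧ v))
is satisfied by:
  {i: True, l: True, e: False}


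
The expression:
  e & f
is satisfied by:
  {e: True, f: True}


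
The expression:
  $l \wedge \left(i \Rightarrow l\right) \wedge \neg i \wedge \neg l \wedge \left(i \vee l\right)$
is never true.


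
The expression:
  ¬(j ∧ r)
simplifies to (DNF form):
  ¬j ∨ ¬r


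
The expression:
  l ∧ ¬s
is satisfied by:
  {l: True, s: False}


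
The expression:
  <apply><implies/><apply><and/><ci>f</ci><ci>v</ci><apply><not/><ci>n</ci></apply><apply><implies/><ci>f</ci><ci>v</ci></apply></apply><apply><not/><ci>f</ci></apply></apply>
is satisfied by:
  {n: True, v: False, f: False}
  {v: False, f: False, n: False}
  {f: True, n: True, v: False}
  {f: True, v: False, n: False}
  {n: True, v: True, f: False}
  {v: True, n: False, f: False}
  {f: True, v: True, n: True}


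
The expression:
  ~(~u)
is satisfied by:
  {u: True}


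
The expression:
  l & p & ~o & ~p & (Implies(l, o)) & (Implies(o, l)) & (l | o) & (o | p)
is never true.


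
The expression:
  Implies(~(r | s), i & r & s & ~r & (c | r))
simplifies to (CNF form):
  r | s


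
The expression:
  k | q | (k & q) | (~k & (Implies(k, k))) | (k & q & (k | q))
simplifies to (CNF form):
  True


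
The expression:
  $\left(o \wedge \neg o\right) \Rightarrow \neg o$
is always true.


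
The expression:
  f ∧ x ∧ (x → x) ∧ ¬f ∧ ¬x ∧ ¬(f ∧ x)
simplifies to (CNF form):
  False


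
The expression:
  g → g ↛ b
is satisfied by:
  {g: False, b: False}
  {b: True, g: False}
  {g: True, b: False}


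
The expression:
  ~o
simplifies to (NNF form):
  ~o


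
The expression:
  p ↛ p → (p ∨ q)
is always true.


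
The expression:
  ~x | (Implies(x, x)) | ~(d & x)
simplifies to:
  True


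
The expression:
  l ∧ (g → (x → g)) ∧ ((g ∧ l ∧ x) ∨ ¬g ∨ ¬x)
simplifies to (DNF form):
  l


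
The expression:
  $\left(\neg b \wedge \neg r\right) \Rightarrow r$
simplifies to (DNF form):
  $b \vee r$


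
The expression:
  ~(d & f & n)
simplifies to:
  ~d | ~f | ~n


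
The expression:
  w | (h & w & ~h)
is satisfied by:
  {w: True}


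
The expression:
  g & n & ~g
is never true.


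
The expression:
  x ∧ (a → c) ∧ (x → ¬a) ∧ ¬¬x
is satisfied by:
  {x: True, a: False}


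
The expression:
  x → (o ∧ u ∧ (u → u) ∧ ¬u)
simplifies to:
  ¬x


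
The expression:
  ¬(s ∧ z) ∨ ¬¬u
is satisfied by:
  {u: True, s: False, z: False}
  {s: False, z: False, u: False}
  {z: True, u: True, s: False}
  {z: True, s: False, u: False}
  {u: True, s: True, z: False}
  {s: True, u: False, z: False}
  {z: True, s: True, u: True}


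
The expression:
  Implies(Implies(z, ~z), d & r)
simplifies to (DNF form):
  z | (d & r)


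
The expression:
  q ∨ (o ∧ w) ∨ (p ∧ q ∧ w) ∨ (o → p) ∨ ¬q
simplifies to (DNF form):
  True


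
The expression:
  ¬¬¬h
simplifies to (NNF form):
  ¬h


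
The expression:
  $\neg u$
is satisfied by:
  {u: False}


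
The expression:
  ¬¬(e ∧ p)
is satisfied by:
  {p: True, e: True}


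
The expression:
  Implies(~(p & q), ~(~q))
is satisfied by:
  {q: True}


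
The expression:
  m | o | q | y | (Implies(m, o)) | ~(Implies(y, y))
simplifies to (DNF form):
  True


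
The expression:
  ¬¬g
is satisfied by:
  {g: True}


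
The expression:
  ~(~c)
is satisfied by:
  {c: True}


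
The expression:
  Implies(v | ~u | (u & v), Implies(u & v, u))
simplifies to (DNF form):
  True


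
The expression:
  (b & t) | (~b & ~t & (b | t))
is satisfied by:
  {t: True, b: True}


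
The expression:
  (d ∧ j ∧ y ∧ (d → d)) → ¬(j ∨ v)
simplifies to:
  ¬d ∨ ¬j ∨ ¬y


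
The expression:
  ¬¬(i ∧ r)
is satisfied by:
  {r: True, i: True}


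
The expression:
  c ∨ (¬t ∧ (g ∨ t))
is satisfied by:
  {c: True, g: True, t: False}
  {c: True, g: False, t: False}
  {c: True, t: True, g: True}
  {c: True, t: True, g: False}
  {g: True, t: False, c: False}


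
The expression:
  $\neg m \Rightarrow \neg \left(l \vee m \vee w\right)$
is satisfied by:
  {m: True, l: False, w: False}
  {m: True, w: True, l: False}
  {m: True, l: True, w: False}
  {m: True, w: True, l: True}
  {w: False, l: False, m: False}


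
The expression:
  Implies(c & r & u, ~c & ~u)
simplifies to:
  ~c | ~r | ~u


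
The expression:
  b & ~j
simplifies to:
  b & ~j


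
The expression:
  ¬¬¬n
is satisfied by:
  {n: False}


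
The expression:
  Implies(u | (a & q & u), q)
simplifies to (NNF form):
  q | ~u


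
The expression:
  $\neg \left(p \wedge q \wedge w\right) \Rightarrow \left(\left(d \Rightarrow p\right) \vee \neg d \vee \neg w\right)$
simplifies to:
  $p \vee \neg d \vee \neg w$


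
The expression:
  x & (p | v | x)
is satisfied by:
  {x: True}


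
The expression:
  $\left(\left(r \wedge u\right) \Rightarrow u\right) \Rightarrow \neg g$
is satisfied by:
  {g: False}


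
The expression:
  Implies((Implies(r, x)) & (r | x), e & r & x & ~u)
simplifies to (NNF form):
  ~x | (e & r & ~u)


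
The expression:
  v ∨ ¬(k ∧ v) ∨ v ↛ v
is always true.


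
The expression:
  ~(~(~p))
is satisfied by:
  {p: False}


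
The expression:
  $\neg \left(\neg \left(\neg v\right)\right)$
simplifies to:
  $\neg v$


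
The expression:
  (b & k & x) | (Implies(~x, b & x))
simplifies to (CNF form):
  x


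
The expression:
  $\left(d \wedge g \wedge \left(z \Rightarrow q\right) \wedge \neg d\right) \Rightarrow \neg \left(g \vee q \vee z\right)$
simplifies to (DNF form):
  $\text{True}$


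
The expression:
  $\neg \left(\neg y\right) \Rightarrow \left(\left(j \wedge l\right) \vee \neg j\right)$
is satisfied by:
  {l: True, y: False, j: False}
  {l: False, y: False, j: False}
  {j: True, l: True, y: False}
  {j: True, l: False, y: False}
  {y: True, l: True, j: False}
  {y: True, l: False, j: False}
  {y: True, j: True, l: True}


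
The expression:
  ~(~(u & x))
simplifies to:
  u & x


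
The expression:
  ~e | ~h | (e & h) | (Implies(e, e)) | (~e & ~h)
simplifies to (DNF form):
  True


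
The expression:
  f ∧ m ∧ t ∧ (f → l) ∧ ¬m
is never true.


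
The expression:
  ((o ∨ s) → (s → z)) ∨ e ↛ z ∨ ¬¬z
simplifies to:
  e ∨ z ∨ ¬s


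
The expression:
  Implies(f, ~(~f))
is always true.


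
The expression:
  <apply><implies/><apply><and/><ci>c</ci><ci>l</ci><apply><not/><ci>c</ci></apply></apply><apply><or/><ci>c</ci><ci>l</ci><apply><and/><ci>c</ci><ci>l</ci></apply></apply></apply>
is always true.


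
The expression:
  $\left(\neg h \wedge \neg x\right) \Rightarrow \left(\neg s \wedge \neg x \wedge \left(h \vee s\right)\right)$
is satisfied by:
  {x: True, h: True}
  {x: True, h: False}
  {h: True, x: False}


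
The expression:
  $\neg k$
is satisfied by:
  {k: False}


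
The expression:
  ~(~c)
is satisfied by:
  {c: True}


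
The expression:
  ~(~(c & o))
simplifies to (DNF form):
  c & o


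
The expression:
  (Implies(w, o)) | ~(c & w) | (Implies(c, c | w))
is always true.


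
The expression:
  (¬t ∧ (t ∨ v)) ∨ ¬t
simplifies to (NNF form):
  ¬t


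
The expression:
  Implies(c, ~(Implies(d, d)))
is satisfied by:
  {c: False}


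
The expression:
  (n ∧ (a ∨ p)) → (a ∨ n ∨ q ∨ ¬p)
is always true.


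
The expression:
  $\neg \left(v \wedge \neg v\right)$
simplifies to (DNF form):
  $\text{True}$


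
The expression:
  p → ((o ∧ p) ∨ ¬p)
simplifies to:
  o ∨ ¬p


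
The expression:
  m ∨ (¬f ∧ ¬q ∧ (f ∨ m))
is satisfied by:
  {m: True}


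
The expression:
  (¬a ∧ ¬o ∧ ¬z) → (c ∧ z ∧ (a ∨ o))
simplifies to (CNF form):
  a ∨ o ∨ z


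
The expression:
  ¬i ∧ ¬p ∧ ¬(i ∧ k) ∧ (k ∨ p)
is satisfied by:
  {k: True, i: False, p: False}


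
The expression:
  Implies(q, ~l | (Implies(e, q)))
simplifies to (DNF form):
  True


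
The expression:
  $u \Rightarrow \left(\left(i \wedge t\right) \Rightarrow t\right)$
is always true.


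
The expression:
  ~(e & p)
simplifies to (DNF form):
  ~e | ~p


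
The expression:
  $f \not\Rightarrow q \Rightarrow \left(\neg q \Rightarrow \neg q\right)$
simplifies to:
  $\text{True}$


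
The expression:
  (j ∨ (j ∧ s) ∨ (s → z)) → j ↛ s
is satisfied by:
  {j: True, s: False, z: False}
  {z: True, j: True, s: False}
  {s: True, z: False, j: False}


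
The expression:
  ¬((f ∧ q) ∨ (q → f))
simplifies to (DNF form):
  q ∧ ¬f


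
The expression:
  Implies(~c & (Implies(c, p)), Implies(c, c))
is always true.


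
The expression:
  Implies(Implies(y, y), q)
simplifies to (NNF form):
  q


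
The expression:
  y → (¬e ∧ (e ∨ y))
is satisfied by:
  {e: False, y: False}
  {y: True, e: False}
  {e: True, y: False}


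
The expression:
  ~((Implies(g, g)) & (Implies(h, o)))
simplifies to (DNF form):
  h & ~o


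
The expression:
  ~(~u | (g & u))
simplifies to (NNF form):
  u & ~g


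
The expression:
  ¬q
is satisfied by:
  {q: False}


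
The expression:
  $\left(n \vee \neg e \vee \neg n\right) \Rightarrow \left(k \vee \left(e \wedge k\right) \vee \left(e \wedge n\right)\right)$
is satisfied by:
  {n: True, k: True, e: True}
  {n: True, k: True, e: False}
  {k: True, e: True, n: False}
  {k: True, e: False, n: False}
  {n: True, e: True, k: False}


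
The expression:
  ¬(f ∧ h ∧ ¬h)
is always true.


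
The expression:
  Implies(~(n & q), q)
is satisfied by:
  {q: True}


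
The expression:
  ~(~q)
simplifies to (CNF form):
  q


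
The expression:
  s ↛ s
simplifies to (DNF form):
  False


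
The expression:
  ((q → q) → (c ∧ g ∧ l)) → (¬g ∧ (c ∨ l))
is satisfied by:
  {l: False, c: False, g: False}
  {g: True, l: False, c: False}
  {c: True, l: False, g: False}
  {g: True, c: True, l: False}
  {l: True, g: False, c: False}
  {g: True, l: True, c: False}
  {c: True, l: True, g: False}


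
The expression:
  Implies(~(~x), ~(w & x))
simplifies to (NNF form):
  ~w | ~x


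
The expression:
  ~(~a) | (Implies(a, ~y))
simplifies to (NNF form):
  True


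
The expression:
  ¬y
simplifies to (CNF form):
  ¬y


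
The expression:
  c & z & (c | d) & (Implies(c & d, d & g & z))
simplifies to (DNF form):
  (c & g & z) | (c & z & ~d)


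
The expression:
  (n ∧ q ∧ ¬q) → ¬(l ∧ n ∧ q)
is always true.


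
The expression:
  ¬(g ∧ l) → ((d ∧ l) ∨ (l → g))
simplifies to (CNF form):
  d ∨ g ∨ ¬l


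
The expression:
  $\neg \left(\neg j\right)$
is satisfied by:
  {j: True}


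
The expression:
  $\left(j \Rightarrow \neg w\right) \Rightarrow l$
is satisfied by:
  {l: True, w: True, j: True}
  {l: True, w: True, j: False}
  {l: True, j: True, w: False}
  {l: True, j: False, w: False}
  {w: True, j: True, l: False}


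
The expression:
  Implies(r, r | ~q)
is always true.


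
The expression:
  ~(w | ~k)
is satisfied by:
  {k: True, w: False}


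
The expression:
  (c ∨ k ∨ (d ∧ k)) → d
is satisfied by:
  {d: True, k: False, c: False}
  {d: True, c: True, k: False}
  {d: True, k: True, c: False}
  {d: True, c: True, k: True}
  {c: False, k: False, d: False}


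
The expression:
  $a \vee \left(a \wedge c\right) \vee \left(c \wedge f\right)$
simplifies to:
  $a \vee \left(c \wedge f\right)$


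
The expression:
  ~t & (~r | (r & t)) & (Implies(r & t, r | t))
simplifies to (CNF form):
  ~r & ~t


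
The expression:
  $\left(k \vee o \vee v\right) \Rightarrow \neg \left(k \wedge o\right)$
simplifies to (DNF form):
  $\neg k \vee \neg o$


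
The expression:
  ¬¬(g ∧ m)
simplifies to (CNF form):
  g ∧ m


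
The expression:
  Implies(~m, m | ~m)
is always true.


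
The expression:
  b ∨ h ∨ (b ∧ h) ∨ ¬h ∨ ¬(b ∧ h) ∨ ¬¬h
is always true.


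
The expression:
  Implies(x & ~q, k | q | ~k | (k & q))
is always true.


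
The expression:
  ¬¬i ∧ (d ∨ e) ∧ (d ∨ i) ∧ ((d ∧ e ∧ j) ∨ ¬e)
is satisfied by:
  {i: True, j: True, d: True, e: False}
  {i: True, d: True, j: False, e: False}
  {i: True, e: True, j: True, d: True}


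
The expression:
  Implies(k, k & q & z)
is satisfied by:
  {q: True, z: True, k: False}
  {q: True, z: False, k: False}
  {z: True, q: False, k: False}
  {q: False, z: False, k: False}
  {q: True, k: True, z: True}


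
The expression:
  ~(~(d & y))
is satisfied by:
  {d: True, y: True}


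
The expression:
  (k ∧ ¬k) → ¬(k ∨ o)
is always true.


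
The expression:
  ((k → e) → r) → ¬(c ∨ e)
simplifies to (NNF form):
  (e ∧ ¬r) ∨ (¬c ∧ ¬e) ∨ (¬k ∧ ¬r)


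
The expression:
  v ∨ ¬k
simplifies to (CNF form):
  v ∨ ¬k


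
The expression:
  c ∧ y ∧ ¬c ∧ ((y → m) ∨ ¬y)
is never true.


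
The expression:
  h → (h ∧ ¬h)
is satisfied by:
  {h: False}


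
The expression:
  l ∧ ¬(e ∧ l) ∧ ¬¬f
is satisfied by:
  {f: True, l: True, e: False}


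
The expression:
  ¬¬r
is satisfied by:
  {r: True}


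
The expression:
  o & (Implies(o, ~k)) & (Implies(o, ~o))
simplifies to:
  False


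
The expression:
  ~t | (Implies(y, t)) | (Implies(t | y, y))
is always true.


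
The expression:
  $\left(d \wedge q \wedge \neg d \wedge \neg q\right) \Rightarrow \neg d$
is always true.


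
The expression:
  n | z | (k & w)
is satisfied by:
  {n: True, z: True, w: True, k: True}
  {n: True, z: True, w: True, k: False}
  {n: True, z: True, k: True, w: False}
  {n: True, z: True, k: False, w: False}
  {n: True, w: True, k: True, z: False}
  {n: True, w: True, k: False, z: False}
  {n: True, w: False, k: True, z: False}
  {n: True, w: False, k: False, z: False}
  {z: True, w: True, k: True, n: False}
  {z: True, w: True, k: False, n: False}
  {z: True, k: True, w: False, n: False}
  {z: True, k: False, w: False, n: False}
  {w: True, k: True, z: False, n: False}


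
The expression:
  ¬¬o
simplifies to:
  o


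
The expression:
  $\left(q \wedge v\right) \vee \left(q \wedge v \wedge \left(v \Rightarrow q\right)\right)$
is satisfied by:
  {q: True, v: True}


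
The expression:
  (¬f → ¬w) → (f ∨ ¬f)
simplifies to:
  True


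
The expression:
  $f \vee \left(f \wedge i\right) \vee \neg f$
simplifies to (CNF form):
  $\text{True}$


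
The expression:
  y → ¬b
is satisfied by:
  {y: False, b: False}
  {b: True, y: False}
  {y: True, b: False}


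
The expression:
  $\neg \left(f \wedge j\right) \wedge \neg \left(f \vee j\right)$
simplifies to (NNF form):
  $\neg f \wedge \neg j$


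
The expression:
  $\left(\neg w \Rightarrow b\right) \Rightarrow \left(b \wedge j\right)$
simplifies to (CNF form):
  $\left(b \vee \neg b\right) \wedge \left(b \vee \neg w\right) \wedge \left(j \vee \neg b\right) \wedge \left(j \vee \neg w\right)$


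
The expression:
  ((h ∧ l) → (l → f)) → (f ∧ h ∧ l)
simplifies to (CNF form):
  h ∧ l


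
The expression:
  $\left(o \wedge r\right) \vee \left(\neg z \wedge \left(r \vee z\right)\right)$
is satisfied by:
  {r: True, o: True, z: False}
  {r: True, z: False, o: False}
  {r: True, o: True, z: True}


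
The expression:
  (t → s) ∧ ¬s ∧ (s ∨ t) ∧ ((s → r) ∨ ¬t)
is never true.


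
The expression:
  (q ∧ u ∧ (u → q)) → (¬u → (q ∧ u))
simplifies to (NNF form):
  True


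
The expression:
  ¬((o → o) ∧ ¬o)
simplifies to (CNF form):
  o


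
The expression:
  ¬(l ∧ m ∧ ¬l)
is always true.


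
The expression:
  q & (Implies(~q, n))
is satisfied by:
  {q: True}


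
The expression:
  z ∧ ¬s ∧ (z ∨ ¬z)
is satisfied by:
  {z: True, s: False}


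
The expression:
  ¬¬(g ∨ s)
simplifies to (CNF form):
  g ∨ s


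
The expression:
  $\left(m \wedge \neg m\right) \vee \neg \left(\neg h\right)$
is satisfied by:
  {h: True}


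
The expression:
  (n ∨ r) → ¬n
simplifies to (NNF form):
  ¬n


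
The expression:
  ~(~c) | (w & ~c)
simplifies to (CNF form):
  c | w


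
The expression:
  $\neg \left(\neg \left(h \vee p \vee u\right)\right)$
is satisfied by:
  {p: True, u: True, h: True}
  {p: True, u: True, h: False}
  {p: True, h: True, u: False}
  {p: True, h: False, u: False}
  {u: True, h: True, p: False}
  {u: True, h: False, p: False}
  {h: True, u: False, p: False}


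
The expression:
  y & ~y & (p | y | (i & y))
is never true.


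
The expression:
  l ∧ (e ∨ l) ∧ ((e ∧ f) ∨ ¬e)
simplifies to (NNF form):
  l ∧ (f ∨ ¬e)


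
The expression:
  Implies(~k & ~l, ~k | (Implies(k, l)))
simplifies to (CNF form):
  True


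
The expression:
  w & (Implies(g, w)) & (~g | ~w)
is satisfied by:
  {w: True, g: False}


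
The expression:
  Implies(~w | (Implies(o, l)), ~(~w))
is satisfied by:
  {w: True}


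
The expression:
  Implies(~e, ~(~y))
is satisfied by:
  {y: True, e: True}
  {y: True, e: False}
  {e: True, y: False}


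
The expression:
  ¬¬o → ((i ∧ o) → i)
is always true.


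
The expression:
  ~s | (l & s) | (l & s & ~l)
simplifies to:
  l | ~s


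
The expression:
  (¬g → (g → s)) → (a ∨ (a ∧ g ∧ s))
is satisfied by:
  {a: True}


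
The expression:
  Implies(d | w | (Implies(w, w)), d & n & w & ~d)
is never true.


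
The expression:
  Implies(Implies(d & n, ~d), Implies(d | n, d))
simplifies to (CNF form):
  d | ~n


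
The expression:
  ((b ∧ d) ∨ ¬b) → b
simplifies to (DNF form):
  b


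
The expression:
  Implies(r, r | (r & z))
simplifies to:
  True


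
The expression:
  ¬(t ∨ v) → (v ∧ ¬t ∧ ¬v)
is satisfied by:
  {t: True, v: True}
  {t: True, v: False}
  {v: True, t: False}


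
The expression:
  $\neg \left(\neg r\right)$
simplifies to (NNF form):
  $r$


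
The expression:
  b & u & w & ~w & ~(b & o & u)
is never true.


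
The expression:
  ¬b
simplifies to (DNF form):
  ¬b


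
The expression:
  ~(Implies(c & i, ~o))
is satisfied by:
  {c: True, i: True, o: True}


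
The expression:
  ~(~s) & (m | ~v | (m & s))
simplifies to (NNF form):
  s & (m | ~v)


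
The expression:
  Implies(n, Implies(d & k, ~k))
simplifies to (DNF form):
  ~d | ~k | ~n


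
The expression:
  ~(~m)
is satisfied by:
  {m: True}


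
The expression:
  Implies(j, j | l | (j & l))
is always true.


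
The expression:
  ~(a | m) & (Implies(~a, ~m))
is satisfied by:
  {a: False, m: False}


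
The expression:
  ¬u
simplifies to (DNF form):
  ¬u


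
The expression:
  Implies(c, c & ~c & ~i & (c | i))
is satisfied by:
  {c: False}


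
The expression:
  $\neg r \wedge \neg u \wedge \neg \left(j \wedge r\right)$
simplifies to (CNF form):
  $\neg r \wedge \neg u$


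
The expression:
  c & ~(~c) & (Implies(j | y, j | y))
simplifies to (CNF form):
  c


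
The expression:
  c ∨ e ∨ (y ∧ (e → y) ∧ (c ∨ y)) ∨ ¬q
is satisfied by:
  {y: True, e: True, c: True, q: False}
  {y: True, e: True, c: False, q: False}
  {y: True, c: True, e: False, q: False}
  {y: True, c: False, e: False, q: False}
  {e: True, c: True, y: False, q: False}
  {e: True, y: False, c: False, q: False}
  {e: False, c: True, y: False, q: False}
  {e: False, y: False, c: False, q: False}
  {y: True, q: True, e: True, c: True}
  {y: True, q: True, e: True, c: False}
  {y: True, q: True, c: True, e: False}
  {y: True, q: True, c: False, e: False}
  {q: True, e: True, c: True, y: False}
  {q: True, e: True, c: False, y: False}
  {q: True, c: True, e: False, y: False}


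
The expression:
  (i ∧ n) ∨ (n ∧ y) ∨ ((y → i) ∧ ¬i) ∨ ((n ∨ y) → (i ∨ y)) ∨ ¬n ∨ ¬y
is always true.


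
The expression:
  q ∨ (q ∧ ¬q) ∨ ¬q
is always true.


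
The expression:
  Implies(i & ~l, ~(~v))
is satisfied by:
  {v: True, l: True, i: False}
  {v: True, l: False, i: False}
  {l: True, v: False, i: False}
  {v: False, l: False, i: False}
  {v: True, i: True, l: True}
  {v: True, i: True, l: False}
  {i: True, l: True, v: False}


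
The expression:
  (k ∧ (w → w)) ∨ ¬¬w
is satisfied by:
  {k: True, w: True}
  {k: True, w: False}
  {w: True, k: False}


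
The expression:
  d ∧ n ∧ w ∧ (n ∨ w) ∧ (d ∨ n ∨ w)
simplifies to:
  d ∧ n ∧ w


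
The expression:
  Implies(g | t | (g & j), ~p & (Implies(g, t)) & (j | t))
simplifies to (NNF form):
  (t & ~p) | (~g & ~t)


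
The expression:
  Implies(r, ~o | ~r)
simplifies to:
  ~o | ~r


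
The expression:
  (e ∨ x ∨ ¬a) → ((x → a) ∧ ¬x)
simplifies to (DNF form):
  ¬x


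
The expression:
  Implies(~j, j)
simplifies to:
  j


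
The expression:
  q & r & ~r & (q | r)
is never true.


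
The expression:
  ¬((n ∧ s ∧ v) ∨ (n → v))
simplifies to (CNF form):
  n ∧ ¬v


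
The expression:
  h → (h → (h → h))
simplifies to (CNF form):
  True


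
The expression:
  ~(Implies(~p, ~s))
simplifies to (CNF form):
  s & ~p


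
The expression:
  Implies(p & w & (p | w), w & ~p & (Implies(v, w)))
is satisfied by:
  {p: False, w: False}
  {w: True, p: False}
  {p: True, w: False}


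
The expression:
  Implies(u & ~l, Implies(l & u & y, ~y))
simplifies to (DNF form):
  True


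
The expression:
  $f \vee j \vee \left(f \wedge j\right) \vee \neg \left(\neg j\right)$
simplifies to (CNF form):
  $f \vee j$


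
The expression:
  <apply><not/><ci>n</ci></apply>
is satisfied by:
  {n: False}


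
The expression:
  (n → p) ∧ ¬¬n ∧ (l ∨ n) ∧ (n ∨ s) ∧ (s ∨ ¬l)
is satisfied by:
  {p: True, n: True, s: True, l: False}
  {p: True, n: True, l: False, s: False}
  {p: True, n: True, s: True, l: True}


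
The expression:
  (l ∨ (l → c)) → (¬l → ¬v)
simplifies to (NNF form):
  l ∨ ¬v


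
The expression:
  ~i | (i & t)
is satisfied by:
  {t: True, i: False}
  {i: False, t: False}
  {i: True, t: True}


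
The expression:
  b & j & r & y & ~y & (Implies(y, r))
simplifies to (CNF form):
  False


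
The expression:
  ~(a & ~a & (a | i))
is always true.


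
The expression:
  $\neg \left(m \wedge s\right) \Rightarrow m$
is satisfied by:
  {m: True}


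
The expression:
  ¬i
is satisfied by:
  {i: False}


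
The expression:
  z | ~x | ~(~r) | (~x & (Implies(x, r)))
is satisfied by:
  {r: True, z: True, x: False}
  {r: True, z: False, x: False}
  {z: True, r: False, x: False}
  {r: False, z: False, x: False}
  {r: True, x: True, z: True}
  {r: True, x: True, z: False}
  {x: True, z: True, r: False}


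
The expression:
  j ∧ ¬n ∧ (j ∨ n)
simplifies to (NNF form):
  j ∧ ¬n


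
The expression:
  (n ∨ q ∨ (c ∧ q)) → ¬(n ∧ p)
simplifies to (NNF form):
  ¬n ∨ ¬p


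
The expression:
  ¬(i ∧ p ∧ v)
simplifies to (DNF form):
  ¬i ∨ ¬p ∨ ¬v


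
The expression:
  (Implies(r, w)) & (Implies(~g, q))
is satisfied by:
  {q: True, g: True, w: True, r: False}
  {q: True, g: True, w: False, r: False}
  {q: True, w: True, g: False, r: False}
  {q: True, w: False, g: False, r: False}
  {g: True, w: True, q: False, r: False}
  {g: True, w: False, q: False, r: False}
  {r: True, q: True, g: True, w: True}
  {r: True, q: True, w: True, g: False}
  {r: True, g: True, w: True, q: False}
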